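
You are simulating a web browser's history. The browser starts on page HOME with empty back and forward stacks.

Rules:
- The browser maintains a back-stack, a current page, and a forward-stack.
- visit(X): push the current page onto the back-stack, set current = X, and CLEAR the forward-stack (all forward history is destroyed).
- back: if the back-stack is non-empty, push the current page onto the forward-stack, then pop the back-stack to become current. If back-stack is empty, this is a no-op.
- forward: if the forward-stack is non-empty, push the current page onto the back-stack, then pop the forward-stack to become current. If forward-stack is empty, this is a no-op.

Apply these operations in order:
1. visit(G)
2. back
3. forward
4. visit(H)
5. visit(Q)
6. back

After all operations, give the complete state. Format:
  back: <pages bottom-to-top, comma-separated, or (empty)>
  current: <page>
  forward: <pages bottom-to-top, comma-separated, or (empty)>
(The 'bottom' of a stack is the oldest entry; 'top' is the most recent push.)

Answer: back: HOME,G
current: H
forward: Q

Derivation:
After 1 (visit(G)): cur=G back=1 fwd=0
After 2 (back): cur=HOME back=0 fwd=1
After 3 (forward): cur=G back=1 fwd=0
After 4 (visit(H)): cur=H back=2 fwd=0
After 5 (visit(Q)): cur=Q back=3 fwd=0
After 6 (back): cur=H back=2 fwd=1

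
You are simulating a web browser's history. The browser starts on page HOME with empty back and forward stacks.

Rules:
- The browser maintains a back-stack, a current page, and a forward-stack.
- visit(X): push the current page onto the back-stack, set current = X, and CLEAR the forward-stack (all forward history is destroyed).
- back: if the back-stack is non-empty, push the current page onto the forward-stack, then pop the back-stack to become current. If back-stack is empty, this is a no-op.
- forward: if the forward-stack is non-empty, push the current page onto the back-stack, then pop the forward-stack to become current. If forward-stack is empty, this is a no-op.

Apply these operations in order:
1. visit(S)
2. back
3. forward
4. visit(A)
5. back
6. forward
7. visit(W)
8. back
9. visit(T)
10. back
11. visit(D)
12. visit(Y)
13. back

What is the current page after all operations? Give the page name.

After 1 (visit(S)): cur=S back=1 fwd=0
After 2 (back): cur=HOME back=0 fwd=1
After 3 (forward): cur=S back=1 fwd=0
After 4 (visit(A)): cur=A back=2 fwd=0
After 5 (back): cur=S back=1 fwd=1
After 6 (forward): cur=A back=2 fwd=0
After 7 (visit(W)): cur=W back=3 fwd=0
After 8 (back): cur=A back=2 fwd=1
After 9 (visit(T)): cur=T back=3 fwd=0
After 10 (back): cur=A back=2 fwd=1
After 11 (visit(D)): cur=D back=3 fwd=0
After 12 (visit(Y)): cur=Y back=4 fwd=0
After 13 (back): cur=D back=3 fwd=1

Answer: D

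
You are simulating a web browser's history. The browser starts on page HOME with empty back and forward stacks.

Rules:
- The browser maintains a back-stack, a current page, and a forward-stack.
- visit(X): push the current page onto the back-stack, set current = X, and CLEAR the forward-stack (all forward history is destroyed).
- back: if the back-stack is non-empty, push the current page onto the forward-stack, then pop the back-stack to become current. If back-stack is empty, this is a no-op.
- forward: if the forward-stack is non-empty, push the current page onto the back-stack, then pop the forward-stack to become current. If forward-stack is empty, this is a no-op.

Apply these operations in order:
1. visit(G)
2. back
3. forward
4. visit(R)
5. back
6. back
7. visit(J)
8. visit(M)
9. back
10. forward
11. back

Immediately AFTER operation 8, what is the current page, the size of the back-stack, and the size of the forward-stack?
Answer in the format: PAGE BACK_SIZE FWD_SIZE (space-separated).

After 1 (visit(G)): cur=G back=1 fwd=0
After 2 (back): cur=HOME back=0 fwd=1
After 3 (forward): cur=G back=1 fwd=0
After 4 (visit(R)): cur=R back=2 fwd=0
After 5 (back): cur=G back=1 fwd=1
After 6 (back): cur=HOME back=0 fwd=2
After 7 (visit(J)): cur=J back=1 fwd=0
After 8 (visit(M)): cur=M back=2 fwd=0

M 2 0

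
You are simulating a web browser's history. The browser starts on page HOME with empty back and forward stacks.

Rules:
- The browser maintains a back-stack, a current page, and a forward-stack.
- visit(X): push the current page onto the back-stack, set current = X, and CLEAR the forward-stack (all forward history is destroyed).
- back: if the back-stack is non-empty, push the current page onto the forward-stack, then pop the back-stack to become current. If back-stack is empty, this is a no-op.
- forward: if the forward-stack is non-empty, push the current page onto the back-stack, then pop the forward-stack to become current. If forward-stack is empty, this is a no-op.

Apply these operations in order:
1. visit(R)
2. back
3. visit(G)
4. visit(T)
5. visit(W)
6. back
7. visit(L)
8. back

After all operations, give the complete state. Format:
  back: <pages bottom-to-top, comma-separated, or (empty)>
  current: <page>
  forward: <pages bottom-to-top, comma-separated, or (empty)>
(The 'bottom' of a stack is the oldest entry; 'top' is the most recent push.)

After 1 (visit(R)): cur=R back=1 fwd=0
After 2 (back): cur=HOME back=0 fwd=1
After 3 (visit(G)): cur=G back=1 fwd=0
After 4 (visit(T)): cur=T back=2 fwd=0
After 5 (visit(W)): cur=W back=3 fwd=0
After 6 (back): cur=T back=2 fwd=1
After 7 (visit(L)): cur=L back=3 fwd=0
After 8 (back): cur=T back=2 fwd=1

Answer: back: HOME,G
current: T
forward: L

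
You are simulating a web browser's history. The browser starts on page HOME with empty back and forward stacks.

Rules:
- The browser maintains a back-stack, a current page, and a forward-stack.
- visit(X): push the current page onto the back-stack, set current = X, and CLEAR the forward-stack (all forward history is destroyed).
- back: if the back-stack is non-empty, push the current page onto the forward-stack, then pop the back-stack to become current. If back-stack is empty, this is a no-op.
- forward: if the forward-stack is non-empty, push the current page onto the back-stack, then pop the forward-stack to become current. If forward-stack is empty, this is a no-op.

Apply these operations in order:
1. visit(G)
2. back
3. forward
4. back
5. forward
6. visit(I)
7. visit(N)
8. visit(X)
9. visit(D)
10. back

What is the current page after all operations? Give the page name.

After 1 (visit(G)): cur=G back=1 fwd=0
After 2 (back): cur=HOME back=0 fwd=1
After 3 (forward): cur=G back=1 fwd=0
After 4 (back): cur=HOME back=0 fwd=1
After 5 (forward): cur=G back=1 fwd=0
After 6 (visit(I)): cur=I back=2 fwd=0
After 7 (visit(N)): cur=N back=3 fwd=0
After 8 (visit(X)): cur=X back=4 fwd=0
After 9 (visit(D)): cur=D back=5 fwd=0
After 10 (back): cur=X back=4 fwd=1

Answer: X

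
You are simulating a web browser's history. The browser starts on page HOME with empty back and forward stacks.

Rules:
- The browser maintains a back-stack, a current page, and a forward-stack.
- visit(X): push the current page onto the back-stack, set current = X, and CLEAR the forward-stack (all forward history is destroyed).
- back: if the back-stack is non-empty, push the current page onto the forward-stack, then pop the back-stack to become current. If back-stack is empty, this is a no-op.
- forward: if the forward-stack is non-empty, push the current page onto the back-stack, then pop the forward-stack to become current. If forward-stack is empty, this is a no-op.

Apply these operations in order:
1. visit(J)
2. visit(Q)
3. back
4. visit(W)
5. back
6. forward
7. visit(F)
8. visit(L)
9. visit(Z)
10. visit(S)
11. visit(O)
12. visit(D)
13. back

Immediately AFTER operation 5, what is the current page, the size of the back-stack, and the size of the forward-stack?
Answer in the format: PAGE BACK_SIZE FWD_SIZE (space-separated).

After 1 (visit(J)): cur=J back=1 fwd=0
After 2 (visit(Q)): cur=Q back=2 fwd=0
After 3 (back): cur=J back=1 fwd=1
After 4 (visit(W)): cur=W back=2 fwd=0
After 5 (back): cur=J back=1 fwd=1

J 1 1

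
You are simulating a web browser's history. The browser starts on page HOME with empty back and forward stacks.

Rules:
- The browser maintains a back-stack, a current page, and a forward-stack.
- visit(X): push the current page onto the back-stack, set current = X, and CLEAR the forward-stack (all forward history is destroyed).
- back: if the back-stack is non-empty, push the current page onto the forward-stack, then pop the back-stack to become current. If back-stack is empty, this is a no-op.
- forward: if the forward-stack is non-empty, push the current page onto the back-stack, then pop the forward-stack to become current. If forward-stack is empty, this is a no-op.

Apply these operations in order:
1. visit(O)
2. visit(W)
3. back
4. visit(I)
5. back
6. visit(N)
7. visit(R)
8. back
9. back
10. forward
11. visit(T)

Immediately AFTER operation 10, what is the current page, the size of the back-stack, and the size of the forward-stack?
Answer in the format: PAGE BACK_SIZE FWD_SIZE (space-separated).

After 1 (visit(O)): cur=O back=1 fwd=0
After 2 (visit(W)): cur=W back=2 fwd=0
After 3 (back): cur=O back=1 fwd=1
After 4 (visit(I)): cur=I back=2 fwd=0
After 5 (back): cur=O back=1 fwd=1
After 6 (visit(N)): cur=N back=2 fwd=0
After 7 (visit(R)): cur=R back=3 fwd=0
After 8 (back): cur=N back=2 fwd=1
After 9 (back): cur=O back=1 fwd=2
After 10 (forward): cur=N back=2 fwd=1

N 2 1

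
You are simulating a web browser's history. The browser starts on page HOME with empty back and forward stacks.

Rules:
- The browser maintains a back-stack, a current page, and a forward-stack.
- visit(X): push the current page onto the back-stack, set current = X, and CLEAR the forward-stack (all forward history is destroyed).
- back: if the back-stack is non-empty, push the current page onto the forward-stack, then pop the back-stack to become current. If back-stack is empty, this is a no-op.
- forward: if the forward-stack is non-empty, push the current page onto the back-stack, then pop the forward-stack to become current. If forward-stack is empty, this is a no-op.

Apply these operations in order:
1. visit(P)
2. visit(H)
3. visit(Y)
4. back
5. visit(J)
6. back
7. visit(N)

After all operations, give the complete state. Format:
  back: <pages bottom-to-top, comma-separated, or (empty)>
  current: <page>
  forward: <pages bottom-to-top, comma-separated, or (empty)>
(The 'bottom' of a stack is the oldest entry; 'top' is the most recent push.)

Answer: back: HOME,P,H
current: N
forward: (empty)

Derivation:
After 1 (visit(P)): cur=P back=1 fwd=0
After 2 (visit(H)): cur=H back=2 fwd=0
After 3 (visit(Y)): cur=Y back=3 fwd=0
After 4 (back): cur=H back=2 fwd=1
After 5 (visit(J)): cur=J back=3 fwd=0
After 6 (back): cur=H back=2 fwd=1
After 7 (visit(N)): cur=N back=3 fwd=0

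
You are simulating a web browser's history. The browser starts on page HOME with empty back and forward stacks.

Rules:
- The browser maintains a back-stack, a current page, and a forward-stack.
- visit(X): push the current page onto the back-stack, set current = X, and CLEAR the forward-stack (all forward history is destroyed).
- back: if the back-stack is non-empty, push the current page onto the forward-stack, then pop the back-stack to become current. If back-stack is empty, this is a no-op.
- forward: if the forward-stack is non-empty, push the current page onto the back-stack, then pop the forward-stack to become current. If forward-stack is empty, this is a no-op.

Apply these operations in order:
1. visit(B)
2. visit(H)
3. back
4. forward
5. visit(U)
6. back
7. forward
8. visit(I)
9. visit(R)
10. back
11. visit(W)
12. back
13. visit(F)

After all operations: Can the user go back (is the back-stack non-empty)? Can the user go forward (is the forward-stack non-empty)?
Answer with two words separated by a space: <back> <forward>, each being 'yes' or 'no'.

Answer: yes no

Derivation:
After 1 (visit(B)): cur=B back=1 fwd=0
After 2 (visit(H)): cur=H back=2 fwd=0
After 3 (back): cur=B back=1 fwd=1
After 4 (forward): cur=H back=2 fwd=0
After 5 (visit(U)): cur=U back=3 fwd=0
After 6 (back): cur=H back=2 fwd=1
After 7 (forward): cur=U back=3 fwd=0
After 8 (visit(I)): cur=I back=4 fwd=0
After 9 (visit(R)): cur=R back=5 fwd=0
After 10 (back): cur=I back=4 fwd=1
After 11 (visit(W)): cur=W back=5 fwd=0
After 12 (back): cur=I back=4 fwd=1
After 13 (visit(F)): cur=F back=5 fwd=0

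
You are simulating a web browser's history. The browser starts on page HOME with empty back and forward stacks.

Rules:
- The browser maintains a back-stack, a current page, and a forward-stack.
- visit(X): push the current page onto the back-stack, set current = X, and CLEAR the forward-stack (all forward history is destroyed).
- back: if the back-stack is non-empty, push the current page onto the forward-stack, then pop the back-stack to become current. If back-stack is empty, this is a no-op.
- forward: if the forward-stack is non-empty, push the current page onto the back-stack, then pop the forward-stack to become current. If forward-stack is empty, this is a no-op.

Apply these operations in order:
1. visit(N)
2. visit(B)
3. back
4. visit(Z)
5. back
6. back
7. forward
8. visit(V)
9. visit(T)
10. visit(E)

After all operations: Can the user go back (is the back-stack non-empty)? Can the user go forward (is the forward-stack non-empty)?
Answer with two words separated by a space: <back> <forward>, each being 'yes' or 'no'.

Answer: yes no

Derivation:
After 1 (visit(N)): cur=N back=1 fwd=0
After 2 (visit(B)): cur=B back=2 fwd=0
After 3 (back): cur=N back=1 fwd=1
After 4 (visit(Z)): cur=Z back=2 fwd=0
After 5 (back): cur=N back=1 fwd=1
After 6 (back): cur=HOME back=0 fwd=2
After 7 (forward): cur=N back=1 fwd=1
After 8 (visit(V)): cur=V back=2 fwd=0
After 9 (visit(T)): cur=T back=3 fwd=0
After 10 (visit(E)): cur=E back=4 fwd=0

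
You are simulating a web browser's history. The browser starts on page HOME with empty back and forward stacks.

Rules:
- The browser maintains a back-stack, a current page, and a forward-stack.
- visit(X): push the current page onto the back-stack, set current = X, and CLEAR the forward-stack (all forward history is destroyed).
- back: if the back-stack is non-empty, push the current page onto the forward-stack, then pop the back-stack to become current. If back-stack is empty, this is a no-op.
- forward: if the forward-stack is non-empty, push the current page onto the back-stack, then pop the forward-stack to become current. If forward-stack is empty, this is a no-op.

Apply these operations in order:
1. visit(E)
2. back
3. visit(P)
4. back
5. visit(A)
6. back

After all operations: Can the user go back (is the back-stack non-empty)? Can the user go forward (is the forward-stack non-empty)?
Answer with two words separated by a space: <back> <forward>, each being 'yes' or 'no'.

Answer: no yes

Derivation:
After 1 (visit(E)): cur=E back=1 fwd=0
After 2 (back): cur=HOME back=0 fwd=1
After 3 (visit(P)): cur=P back=1 fwd=0
After 4 (back): cur=HOME back=0 fwd=1
After 5 (visit(A)): cur=A back=1 fwd=0
After 6 (back): cur=HOME back=0 fwd=1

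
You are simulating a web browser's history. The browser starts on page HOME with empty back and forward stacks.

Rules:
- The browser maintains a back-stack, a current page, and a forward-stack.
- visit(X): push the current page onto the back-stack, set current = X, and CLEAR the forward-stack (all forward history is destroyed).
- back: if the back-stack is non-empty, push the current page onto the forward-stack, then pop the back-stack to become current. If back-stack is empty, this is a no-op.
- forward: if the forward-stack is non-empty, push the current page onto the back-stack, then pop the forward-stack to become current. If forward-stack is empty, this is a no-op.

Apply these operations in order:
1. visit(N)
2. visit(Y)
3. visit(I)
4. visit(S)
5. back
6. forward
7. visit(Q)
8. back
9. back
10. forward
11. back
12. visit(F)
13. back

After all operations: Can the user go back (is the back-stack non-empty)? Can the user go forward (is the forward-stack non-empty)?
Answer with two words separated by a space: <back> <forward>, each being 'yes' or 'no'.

After 1 (visit(N)): cur=N back=1 fwd=0
After 2 (visit(Y)): cur=Y back=2 fwd=0
After 3 (visit(I)): cur=I back=3 fwd=0
After 4 (visit(S)): cur=S back=4 fwd=0
After 5 (back): cur=I back=3 fwd=1
After 6 (forward): cur=S back=4 fwd=0
After 7 (visit(Q)): cur=Q back=5 fwd=0
After 8 (back): cur=S back=4 fwd=1
After 9 (back): cur=I back=3 fwd=2
After 10 (forward): cur=S back=4 fwd=1
After 11 (back): cur=I back=3 fwd=2
After 12 (visit(F)): cur=F back=4 fwd=0
After 13 (back): cur=I back=3 fwd=1

Answer: yes yes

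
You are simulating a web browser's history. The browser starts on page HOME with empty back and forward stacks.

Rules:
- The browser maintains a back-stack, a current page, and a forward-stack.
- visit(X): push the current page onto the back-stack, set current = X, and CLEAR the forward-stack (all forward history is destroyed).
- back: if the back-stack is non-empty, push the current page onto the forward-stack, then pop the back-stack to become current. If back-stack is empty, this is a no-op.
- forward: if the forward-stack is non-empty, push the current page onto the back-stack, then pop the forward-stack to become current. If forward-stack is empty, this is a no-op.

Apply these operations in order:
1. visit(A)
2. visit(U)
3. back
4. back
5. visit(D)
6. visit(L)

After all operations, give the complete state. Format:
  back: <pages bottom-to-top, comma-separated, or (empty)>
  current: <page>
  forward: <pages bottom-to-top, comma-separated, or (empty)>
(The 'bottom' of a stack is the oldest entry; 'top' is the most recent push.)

Answer: back: HOME,D
current: L
forward: (empty)

Derivation:
After 1 (visit(A)): cur=A back=1 fwd=0
After 2 (visit(U)): cur=U back=2 fwd=0
After 3 (back): cur=A back=1 fwd=1
After 4 (back): cur=HOME back=0 fwd=2
After 5 (visit(D)): cur=D back=1 fwd=0
After 6 (visit(L)): cur=L back=2 fwd=0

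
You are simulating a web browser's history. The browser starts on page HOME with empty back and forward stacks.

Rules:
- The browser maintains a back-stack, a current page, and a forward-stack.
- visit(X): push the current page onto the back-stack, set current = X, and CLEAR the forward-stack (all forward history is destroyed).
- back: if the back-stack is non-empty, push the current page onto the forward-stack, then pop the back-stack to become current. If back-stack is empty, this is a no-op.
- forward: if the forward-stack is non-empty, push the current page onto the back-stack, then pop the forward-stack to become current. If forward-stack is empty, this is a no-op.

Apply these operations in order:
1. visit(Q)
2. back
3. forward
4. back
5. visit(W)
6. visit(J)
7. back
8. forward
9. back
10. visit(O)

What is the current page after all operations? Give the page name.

Answer: O

Derivation:
After 1 (visit(Q)): cur=Q back=1 fwd=0
After 2 (back): cur=HOME back=0 fwd=1
After 3 (forward): cur=Q back=1 fwd=0
After 4 (back): cur=HOME back=0 fwd=1
After 5 (visit(W)): cur=W back=1 fwd=0
After 6 (visit(J)): cur=J back=2 fwd=0
After 7 (back): cur=W back=1 fwd=1
After 8 (forward): cur=J back=2 fwd=0
After 9 (back): cur=W back=1 fwd=1
After 10 (visit(O)): cur=O back=2 fwd=0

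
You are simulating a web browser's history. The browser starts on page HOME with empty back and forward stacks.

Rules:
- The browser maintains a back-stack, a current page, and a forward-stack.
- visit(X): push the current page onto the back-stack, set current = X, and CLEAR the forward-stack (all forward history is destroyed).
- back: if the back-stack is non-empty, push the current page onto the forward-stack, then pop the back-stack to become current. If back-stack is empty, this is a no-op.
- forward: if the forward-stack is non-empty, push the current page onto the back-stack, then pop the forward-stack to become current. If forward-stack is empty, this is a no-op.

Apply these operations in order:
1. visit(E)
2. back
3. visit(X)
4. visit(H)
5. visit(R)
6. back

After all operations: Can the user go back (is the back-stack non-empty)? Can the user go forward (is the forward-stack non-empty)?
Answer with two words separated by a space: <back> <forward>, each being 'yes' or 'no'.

After 1 (visit(E)): cur=E back=1 fwd=0
After 2 (back): cur=HOME back=0 fwd=1
After 3 (visit(X)): cur=X back=1 fwd=0
After 4 (visit(H)): cur=H back=2 fwd=0
After 5 (visit(R)): cur=R back=3 fwd=0
After 6 (back): cur=H back=2 fwd=1

Answer: yes yes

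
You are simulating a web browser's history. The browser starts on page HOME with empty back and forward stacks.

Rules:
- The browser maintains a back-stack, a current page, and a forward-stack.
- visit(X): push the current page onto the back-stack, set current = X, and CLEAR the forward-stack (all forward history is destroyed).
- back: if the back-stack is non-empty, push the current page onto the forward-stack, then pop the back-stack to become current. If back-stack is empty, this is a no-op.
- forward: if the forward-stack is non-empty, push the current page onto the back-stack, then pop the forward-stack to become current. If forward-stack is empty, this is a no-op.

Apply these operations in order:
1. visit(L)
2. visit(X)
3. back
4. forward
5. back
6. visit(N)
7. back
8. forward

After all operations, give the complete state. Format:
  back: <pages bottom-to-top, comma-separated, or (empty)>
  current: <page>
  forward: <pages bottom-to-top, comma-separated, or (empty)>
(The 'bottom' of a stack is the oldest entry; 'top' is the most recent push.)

Answer: back: HOME,L
current: N
forward: (empty)

Derivation:
After 1 (visit(L)): cur=L back=1 fwd=0
After 2 (visit(X)): cur=X back=2 fwd=0
After 3 (back): cur=L back=1 fwd=1
After 4 (forward): cur=X back=2 fwd=0
After 5 (back): cur=L back=1 fwd=1
After 6 (visit(N)): cur=N back=2 fwd=0
After 7 (back): cur=L back=1 fwd=1
After 8 (forward): cur=N back=2 fwd=0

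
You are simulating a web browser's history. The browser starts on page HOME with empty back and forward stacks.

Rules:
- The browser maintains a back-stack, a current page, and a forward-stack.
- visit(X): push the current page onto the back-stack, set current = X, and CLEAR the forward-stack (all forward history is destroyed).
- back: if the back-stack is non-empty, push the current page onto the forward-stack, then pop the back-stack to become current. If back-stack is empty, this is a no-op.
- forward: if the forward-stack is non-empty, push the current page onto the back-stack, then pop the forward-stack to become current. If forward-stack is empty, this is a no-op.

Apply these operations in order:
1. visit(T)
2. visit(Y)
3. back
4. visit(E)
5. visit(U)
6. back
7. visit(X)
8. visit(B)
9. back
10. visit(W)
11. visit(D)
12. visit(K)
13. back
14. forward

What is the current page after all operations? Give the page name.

Answer: K

Derivation:
After 1 (visit(T)): cur=T back=1 fwd=0
After 2 (visit(Y)): cur=Y back=2 fwd=0
After 3 (back): cur=T back=1 fwd=1
After 4 (visit(E)): cur=E back=2 fwd=0
After 5 (visit(U)): cur=U back=3 fwd=0
After 6 (back): cur=E back=2 fwd=1
After 7 (visit(X)): cur=X back=3 fwd=0
After 8 (visit(B)): cur=B back=4 fwd=0
After 9 (back): cur=X back=3 fwd=1
After 10 (visit(W)): cur=W back=4 fwd=0
After 11 (visit(D)): cur=D back=5 fwd=0
After 12 (visit(K)): cur=K back=6 fwd=0
After 13 (back): cur=D back=5 fwd=1
After 14 (forward): cur=K back=6 fwd=0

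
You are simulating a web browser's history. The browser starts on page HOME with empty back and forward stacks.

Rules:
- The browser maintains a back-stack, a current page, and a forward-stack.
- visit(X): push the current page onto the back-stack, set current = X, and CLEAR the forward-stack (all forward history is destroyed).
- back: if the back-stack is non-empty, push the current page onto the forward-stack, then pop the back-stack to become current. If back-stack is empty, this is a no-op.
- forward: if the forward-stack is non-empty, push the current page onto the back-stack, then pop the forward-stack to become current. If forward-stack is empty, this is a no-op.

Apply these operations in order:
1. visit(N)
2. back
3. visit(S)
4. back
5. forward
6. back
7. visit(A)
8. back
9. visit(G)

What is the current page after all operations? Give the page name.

After 1 (visit(N)): cur=N back=1 fwd=0
After 2 (back): cur=HOME back=0 fwd=1
After 3 (visit(S)): cur=S back=1 fwd=0
After 4 (back): cur=HOME back=0 fwd=1
After 5 (forward): cur=S back=1 fwd=0
After 6 (back): cur=HOME back=0 fwd=1
After 7 (visit(A)): cur=A back=1 fwd=0
After 8 (back): cur=HOME back=0 fwd=1
After 9 (visit(G)): cur=G back=1 fwd=0

Answer: G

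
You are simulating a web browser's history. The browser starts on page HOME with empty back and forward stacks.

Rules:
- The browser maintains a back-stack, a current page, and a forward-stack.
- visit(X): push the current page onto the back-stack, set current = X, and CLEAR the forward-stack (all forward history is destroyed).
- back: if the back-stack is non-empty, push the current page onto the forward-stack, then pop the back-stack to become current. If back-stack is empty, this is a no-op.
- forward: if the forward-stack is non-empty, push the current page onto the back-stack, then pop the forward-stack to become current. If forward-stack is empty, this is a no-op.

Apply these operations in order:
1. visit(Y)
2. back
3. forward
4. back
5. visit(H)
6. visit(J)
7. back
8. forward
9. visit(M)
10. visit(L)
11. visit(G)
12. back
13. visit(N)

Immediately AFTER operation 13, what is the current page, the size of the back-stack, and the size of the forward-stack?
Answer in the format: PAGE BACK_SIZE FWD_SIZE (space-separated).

After 1 (visit(Y)): cur=Y back=1 fwd=0
After 2 (back): cur=HOME back=0 fwd=1
After 3 (forward): cur=Y back=1 fwd=0
After 4 (back): cur=HOME back=0 fwd=1
After 5 (visit(H)): cur=H back=1 fwd=0
After 6 (visit(J)): cur=J back=2 fwd=0
After 7 (back): cur=H back=1 fwd=1
After 8 (forward): cur=J back=2 fwd=0
After 9 (visit(M)): cur=M back=3 fwd=0
After 10 (visit(L)): cur=L back=4 fwd=0
After 11 (visit(G)): cur=G back=5 fwd=0
After 12 (back): cur=L back=4 fwd=1
After 13 (visit(N)): cur=N back=5 fwd=0

N 5 0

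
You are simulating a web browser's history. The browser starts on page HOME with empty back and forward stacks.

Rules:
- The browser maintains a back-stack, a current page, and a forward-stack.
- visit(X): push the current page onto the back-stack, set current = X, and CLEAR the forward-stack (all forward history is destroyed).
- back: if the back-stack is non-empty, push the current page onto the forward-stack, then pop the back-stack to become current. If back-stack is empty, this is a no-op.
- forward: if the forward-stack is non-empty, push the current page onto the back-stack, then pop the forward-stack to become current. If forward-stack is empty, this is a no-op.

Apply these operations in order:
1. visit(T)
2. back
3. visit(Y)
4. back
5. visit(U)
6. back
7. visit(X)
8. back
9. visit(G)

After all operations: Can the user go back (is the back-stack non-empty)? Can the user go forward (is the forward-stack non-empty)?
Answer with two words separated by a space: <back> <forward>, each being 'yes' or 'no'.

After 1 (visit(T)): cur=T back=1 fwd=0
After 2 (back): cur=HOME back=0 fwd=1
After 3 (visit(Y)): cur=Y back=1 fwd=0
After 4 (back): cur=HOME back=0 fwd=1
After 5 (visit(U)): cur=U back=1 fwd=0
After 6 (back): cur=HOME back=0 fwd=1
After 7 (visit(X)): cur=X back=1 fwd=0
After 8 (back): cur=HOME back=0 fwd=1
After 9 (visit(G)): cur=G back=1 fwd=0

Answer: yes no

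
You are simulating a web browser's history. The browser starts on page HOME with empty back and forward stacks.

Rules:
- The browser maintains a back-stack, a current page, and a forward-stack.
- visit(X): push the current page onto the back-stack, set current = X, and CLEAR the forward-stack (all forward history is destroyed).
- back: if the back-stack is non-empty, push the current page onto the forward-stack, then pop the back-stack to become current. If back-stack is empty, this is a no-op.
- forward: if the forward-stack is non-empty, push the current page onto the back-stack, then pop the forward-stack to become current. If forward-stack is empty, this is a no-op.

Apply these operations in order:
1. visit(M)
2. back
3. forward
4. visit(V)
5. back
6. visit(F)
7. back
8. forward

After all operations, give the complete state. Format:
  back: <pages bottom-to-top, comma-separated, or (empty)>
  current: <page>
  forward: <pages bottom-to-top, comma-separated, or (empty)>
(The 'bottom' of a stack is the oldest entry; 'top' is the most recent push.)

After 1 (visit(M)): cur=M back=1 fwd=0
After 2 (back): cur=HOME back=0 fwd=1
After 3 (forward): cur=M back=1 fwd=0
After 4 (visit(V)): cur=V back=2 fwd=0
After 5 (back): cur=M back=1 fwd=1
After 6 (visit(F)): cur=F back=2 fwd=0
After 7 (back): cur=M back=1 fwd=1
After 8 (forward): cur=F back=2 fwd=0

Answer: back: HOME,M
current: F
forward: (empty)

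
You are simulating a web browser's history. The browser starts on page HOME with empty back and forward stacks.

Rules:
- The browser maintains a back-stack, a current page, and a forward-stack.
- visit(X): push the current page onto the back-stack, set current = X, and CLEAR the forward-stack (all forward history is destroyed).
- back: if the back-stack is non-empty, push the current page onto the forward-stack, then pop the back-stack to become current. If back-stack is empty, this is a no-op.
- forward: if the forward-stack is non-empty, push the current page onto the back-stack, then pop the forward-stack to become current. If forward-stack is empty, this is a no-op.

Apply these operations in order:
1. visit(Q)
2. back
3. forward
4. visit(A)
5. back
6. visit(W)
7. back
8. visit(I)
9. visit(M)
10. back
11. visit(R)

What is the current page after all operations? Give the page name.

After 1 (visit(Q)): cur=Q back=1 fwd=0
After 2 (back): cur=HOME back=0 fwd=1
After 3 (forward): cur=Q back=1 fwd=0
After 4 (visit(A)): cur=A back=2 fwd=0
After 5 (back): cur=Q back=1 fwd=1
After 6 (visit(W)): cur=W back=2 fwd=0
After 7 (back): cur=Q back=1 fwd=1
After 8 (visit(I)): cur=I back=2 fwd=0
After 9 (visit(M)): cur=M back=3 fwd=0
After 10 (back): cur=I back=2 fwd=1
After 11 (visit(R)): cur=R back=3 fwd=0

Answer: R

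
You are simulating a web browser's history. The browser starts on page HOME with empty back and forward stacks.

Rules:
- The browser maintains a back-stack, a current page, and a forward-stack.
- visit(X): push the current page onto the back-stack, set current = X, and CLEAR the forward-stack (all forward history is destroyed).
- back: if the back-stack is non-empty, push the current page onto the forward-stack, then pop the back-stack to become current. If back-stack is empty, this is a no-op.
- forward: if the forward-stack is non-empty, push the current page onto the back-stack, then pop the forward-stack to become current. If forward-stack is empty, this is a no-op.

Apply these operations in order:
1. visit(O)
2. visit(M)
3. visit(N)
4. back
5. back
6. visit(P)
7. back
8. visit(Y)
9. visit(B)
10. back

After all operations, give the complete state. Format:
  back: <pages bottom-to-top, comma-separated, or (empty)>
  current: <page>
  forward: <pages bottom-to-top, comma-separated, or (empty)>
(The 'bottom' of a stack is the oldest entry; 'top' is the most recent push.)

After 1 (visit(O)): cur=O back=1 fwd=0
After 2 (visit(M)): cur=M back=2 fwd=0
After 3 (visit(N)): cur=N back=3 fwd=0
After 4 (back): cur=M back=2 fwd=1
After 5 (back): cur=O back=1 fwd=2
After 6 (visit(P)): cur=P back=2 fwd=0
After 7 (back): cur=O back=1 fwd=1
After 8 (visit(Y)): cur=Y back=2 fwd=0
After 9 (visit(B)): cur=B back=3 fwd=0
After 10 (back): cur=Y back=2 fwd=1

Answer: back: HOME,O
current: Y
forward: B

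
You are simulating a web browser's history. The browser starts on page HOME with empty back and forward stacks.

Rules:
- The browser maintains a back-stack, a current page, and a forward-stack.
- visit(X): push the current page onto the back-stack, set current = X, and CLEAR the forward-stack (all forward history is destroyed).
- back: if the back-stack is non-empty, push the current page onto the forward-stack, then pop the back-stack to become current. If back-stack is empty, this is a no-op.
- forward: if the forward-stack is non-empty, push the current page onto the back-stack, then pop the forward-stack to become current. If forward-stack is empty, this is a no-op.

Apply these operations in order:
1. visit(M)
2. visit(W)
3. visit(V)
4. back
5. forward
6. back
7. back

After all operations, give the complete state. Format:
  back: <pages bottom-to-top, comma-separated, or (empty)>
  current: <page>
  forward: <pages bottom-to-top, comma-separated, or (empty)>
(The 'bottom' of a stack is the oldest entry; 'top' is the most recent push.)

After 1 (visit(M)): cur=M back=1 fwd=0
After 2 (visit(W)): cur=W back=2 fwd=0
After 3 (visit(V)): cur=V back=3 fwd=0
After 4 (back): cur=W back=2 fwd=1
After 5 (forward): cur=V back=3 fwd=0
After 6 (back): cur=W back=2 fwd=1
After 7 (back): cur=M back=1 fwd=2

Answer: back: HOME
current: M
forward: V,W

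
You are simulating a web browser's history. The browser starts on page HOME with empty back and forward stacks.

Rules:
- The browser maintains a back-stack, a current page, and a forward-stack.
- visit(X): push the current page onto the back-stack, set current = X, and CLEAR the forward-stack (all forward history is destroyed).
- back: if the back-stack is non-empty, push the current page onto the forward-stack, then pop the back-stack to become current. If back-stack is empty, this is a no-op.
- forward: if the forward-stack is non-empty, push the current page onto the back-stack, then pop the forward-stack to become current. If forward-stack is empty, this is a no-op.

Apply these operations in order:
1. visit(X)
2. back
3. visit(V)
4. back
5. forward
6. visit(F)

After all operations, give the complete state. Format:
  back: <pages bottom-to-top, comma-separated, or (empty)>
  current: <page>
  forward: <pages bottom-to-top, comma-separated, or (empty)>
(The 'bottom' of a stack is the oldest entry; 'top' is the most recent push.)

After 1 (visit(X)): cur=X back=1 fwd=0
After 2 (back): cur=HOME back=0 fwd=1
After 3 (visit(V)): cur=V back=1 fwd=0
After 4 (back): cur=HOME back=0 fwd=1
After 5 (forward): cur=V back=1 fwd=0
After 6 (visit(F)): cur=F back=2 fwd=0

Answer: back: HOME,V
current: F
forward: (empty)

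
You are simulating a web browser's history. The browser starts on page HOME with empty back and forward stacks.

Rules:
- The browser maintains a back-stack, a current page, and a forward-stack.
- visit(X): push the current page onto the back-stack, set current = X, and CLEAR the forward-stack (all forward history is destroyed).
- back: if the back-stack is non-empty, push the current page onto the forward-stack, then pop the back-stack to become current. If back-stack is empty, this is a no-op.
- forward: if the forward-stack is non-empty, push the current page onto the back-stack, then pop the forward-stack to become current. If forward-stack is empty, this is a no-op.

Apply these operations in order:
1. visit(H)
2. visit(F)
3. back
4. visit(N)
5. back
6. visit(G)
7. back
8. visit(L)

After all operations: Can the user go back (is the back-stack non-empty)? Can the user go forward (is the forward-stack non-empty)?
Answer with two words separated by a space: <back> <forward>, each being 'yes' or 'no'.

After 1 (visit(H)): cur=H back=1 fwd=0
After 2 (visit(F)): cur=F back=2 fwd=0
After 3 (back): cur=H back=1 fwd=1
After 4 (visit(N)): cur=N back=2 fwd=0
After 5 (back): cur=H back=1 fwd=1
After 6 (visit(G)): cur=G back=2 fwd=0
After 7 (back): cur=H back=1 fwd=1
After 8 (visit(L)): cur=L back=2 fwd=0

Answer: yes no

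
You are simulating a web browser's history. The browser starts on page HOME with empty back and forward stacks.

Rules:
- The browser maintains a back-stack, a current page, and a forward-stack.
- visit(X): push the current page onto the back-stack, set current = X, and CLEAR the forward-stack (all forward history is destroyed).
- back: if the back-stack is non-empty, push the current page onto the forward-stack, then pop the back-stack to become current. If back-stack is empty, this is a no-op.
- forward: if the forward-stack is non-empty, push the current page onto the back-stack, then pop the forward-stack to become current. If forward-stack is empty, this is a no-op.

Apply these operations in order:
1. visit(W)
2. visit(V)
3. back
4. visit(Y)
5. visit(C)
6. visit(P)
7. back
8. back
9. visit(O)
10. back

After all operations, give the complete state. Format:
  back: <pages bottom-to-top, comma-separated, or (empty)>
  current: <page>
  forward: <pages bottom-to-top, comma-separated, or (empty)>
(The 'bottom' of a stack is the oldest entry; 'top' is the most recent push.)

Answer: back: HOME,W
current: Y
forward: O

Derivation:
After 1 (visit(W)): cur=W back=1 fwd=0
After 2 (visit(V)): cur=V back=2 fwd=0
After 3 (back): cur=W back=1 fwd=1
After 4 (visit(Y)): cur=Y back=2 fwd=0
After 5 (visit(C)): cur=C back=3 fwd=0
After 6 (visit(P)): cur=P back=4 fwd=0
After 7 (back): cur=C back=3 fwd=1
After 8 (back): cur=Y back=2 fwd=2
After 9 (visit(O)): cur=O back=3 fwd=0
After 10 (back): cur=Y back=2 fwd=1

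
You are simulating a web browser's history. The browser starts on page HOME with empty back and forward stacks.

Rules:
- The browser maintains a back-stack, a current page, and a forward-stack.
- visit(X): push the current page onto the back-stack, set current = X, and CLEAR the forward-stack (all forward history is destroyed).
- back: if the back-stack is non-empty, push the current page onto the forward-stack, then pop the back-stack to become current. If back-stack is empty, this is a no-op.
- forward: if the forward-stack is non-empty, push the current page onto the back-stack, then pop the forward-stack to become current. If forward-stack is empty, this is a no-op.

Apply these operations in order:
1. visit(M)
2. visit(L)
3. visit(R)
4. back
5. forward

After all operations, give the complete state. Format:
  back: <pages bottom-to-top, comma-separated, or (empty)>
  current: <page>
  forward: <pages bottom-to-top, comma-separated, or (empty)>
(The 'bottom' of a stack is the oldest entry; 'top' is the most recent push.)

Answer: back: HOME,M,L
current: R
forward: (empty)

Derivation:
After 1 (visit(M)): cur=M back=1 fwd=0
After 2 (visit(L)): cur=L back=2 fwd=0
After 3 (visit(R)): cur=R back=3 fwd=0
After 4 (back): cur=L back=2 fwd=1
After 5 (forward): cur=R back=3 fwd=0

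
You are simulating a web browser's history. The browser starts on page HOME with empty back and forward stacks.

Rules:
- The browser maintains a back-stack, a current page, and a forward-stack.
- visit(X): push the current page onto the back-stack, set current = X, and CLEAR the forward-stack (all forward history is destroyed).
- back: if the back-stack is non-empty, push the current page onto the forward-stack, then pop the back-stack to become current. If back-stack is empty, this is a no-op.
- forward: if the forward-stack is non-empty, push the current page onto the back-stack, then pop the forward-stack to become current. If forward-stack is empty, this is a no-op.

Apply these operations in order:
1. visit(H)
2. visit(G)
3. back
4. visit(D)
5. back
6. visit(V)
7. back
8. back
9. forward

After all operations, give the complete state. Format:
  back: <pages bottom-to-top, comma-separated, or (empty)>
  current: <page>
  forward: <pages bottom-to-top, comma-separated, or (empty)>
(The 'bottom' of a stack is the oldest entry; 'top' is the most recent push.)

Answer: back: HOME
current: H
forward: V

Derivation:
After 1 (visit(H)): cur=H back=1 fwd=0
After 2 (visit(G)): cur=G back=2 fwd=0
After 3 (back): cur=H back=1 fwd=1
After 4 (visit(D)): cur=D back=2 fwd=0
After 5 (back): cur=H back=1 fwd=1
After 6 (visit(V)): cur=V back=2 fwd=0
After 7 (back): cur=H back=1 fwd=1
After 8 (back): cur=HOME back=0 fwd=2
After 9 (forward): cur=H back=1 fwd=1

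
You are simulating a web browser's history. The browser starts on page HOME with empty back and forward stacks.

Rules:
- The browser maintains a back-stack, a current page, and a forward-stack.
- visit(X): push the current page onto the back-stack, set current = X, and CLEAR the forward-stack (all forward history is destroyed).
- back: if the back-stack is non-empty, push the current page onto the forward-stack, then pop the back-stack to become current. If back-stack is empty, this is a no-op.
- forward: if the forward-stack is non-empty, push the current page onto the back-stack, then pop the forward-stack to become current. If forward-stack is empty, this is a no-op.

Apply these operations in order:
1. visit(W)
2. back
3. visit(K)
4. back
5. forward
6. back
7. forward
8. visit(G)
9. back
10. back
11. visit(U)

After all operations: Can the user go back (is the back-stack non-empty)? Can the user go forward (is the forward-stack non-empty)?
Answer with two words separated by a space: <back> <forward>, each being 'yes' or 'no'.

After 1 (visit(W)): cur=W back=1 fwd=0
After 2 (back): cur=HOME back=0 fwd=1
After 3 (visit(K)): cur=K back=1 fwd=0
After 4 (back): cur=HOME back=0 fwd=1
After 5 (forward): cur=K back=1 fwd=0
After 6 (back): cur=HOME back=0 fwd=1
After 7 (forward): cur=K back=1 fwd=0
After 8 (visit(G)): cur=G back=2 fwd=0
After 9 (back): cur=K back=1 fwd=1
After 10 (back): cur=HOME back=0 fwd=2
After 11 (visit(U)): cur=U back=1 fwd=0

Answer: yes no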